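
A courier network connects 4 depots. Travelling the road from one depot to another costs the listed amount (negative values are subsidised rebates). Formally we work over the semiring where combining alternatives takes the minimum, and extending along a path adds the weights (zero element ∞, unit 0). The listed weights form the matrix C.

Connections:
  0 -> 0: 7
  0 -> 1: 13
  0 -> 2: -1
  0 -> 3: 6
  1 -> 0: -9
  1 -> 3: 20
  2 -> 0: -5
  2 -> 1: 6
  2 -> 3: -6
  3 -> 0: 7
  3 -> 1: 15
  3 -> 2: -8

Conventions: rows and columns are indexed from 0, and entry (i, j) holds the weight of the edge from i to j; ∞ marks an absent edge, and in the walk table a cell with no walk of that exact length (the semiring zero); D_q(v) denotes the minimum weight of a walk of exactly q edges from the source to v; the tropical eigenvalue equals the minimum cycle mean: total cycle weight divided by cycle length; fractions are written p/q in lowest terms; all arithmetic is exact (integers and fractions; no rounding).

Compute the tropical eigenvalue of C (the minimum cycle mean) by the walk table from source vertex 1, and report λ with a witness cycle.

q=0: [∞, 0, ∞, ∞]
q=1: [-9, ∞, ∞, 20]
q=2: [-2, 4, -10, -3]
q=3: [-15, -4, -11, -16]
q=4: [-16, -5, -24, -17]
Optimal cycle mean attained by: cycle 2->3->2, total (-6) + (-8), length 2.
Answer: λ = -7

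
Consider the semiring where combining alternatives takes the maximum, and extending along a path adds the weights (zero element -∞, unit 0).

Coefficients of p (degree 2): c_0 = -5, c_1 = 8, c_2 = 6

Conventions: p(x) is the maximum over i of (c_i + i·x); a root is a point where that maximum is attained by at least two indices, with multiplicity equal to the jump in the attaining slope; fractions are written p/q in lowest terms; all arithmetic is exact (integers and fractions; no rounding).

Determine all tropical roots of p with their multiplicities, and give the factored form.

hull edge (i=0, c=-5) to (i=1, c=8): slope 13, span 1
hull edge (i=1, c=8) to (i=2, c=6): slope -2, span 1
Factored form: p(x) = 6 ⊗ (x ⊕ (-13)) ⊗ (x ⊕ 2)
Answer: roots = -13 (mult 1), 2 (mult 1)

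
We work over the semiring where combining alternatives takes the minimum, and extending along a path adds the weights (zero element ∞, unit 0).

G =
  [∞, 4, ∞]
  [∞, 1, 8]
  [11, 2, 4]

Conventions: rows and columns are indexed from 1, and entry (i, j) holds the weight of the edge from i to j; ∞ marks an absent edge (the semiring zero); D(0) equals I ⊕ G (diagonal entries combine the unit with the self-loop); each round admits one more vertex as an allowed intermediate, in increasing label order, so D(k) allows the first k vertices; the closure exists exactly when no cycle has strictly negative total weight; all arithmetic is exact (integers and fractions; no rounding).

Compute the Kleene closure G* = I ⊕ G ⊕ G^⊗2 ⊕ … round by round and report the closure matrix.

D(0):
  [0, 4, ∞]
  [∞, 0, 8]
  [11, 2, 0]
D(1):
  [0, 4, ∞]
  [∞, 0, 8]
  [11, 2, 0]
D(2):
  [0, 4, 12]
  [∞, 0, 8]
  [11, 2, 0]
D(3):
  [0, 4, 12]
  [19, 0, 8]
  [11, 2, 0]
Answer: G* = [[0, 4, 12], [19, 0, 8], [11, 2, 0]]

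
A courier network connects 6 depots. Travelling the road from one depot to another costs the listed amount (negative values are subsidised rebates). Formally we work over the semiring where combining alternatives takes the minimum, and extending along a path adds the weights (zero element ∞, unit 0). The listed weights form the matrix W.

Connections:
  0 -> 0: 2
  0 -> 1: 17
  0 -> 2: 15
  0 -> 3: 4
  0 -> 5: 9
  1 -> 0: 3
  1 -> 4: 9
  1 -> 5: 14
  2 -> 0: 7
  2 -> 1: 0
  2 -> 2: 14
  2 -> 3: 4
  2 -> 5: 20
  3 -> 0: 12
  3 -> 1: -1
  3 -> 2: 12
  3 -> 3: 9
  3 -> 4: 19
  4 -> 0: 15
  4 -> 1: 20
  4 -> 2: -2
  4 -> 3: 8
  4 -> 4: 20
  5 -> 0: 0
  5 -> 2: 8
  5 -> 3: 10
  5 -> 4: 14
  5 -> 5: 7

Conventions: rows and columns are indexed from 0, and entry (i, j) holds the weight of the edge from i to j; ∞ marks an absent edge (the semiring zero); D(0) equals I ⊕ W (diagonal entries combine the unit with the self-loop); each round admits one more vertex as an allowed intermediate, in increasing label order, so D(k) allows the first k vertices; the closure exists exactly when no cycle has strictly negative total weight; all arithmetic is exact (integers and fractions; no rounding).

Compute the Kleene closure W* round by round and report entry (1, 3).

D(0):
  [0, 17, 15, 4, ∞, 9]
  [3, 0, ∞, ∞, 9, 14]
  [7, 0, 0, 4, ∞, 20]
  [12, -1, 12, 0, 19, ∞]
  [15, 20, -2, 8, 0, ∞]
  [0, ∞, 8, 10, 14, 0]
D(1):
  [0, 17, 15, 4, ∞, 9]
  [3, 0, 18, 7, 9, 12]
  [7, 0, 0, 4, ∞, 16]
  [12, -1, 12, 0, 19, 21]
  [15, 20, -2, 8, 0, 24]
  [0, 17, 8, 4, 14, 0]
D(2):
  [0, 17, 15, 4, 26, 9]
  [3, 0, 18, 7, 9, 12]
  [3, 0, 0, 4, 9, 12]
  [2, -1, 12, 0, 8, 11]
  [15, 20, -2, 8, 0, 24]
  [0, 17, 8, 4, 14, 0]
D(3):
  [0, 15, 15, 4, 24, 9]
  [3, 0, 18, 7, 9, 12]
  [3, 0, 0, 4, 9, 12]
  [2, -1, 12, 0, 8, 11]
  [1, -2, -2, 2, 0, 10]
  [0, 8, 8, 4, 14, 0]
D(4):
  [0, 3, 15, 4, 12, 9]
  [3, 0, 18, 7, 9, 12]
  [3, 0, 0, 4, 9, 12]
  [2, -1, 12, 0, 8, 11]
  [1, -2, -2, 2, 0, 10]
  [0, 3, 8, 4, 12, 0]
D(5):
  [0, 3, 10, 4, 12, 9]
  [3, 0, 7, 7, 9, 12]
  [3, 0, 0, 4, 9, 12]
  [2, -1, 6, 0, 8, 11]
  [1, -2, -2, 2, 0, 10]
  [0, 3, 8, 4, 12, 0]
D(6):
  [0, 3, 10, 4, 12, 9]
  [3, 0, 7, 7, 9, 12]
  [3, 0, 0, 4, 9, 12]
  [2, -1, 6, 0, 8, 11]
  [1, -2, -2, 2, 0, 10]
  [0, 3, 8, 4, 12, 0]
Answer: W*[1][3] = 7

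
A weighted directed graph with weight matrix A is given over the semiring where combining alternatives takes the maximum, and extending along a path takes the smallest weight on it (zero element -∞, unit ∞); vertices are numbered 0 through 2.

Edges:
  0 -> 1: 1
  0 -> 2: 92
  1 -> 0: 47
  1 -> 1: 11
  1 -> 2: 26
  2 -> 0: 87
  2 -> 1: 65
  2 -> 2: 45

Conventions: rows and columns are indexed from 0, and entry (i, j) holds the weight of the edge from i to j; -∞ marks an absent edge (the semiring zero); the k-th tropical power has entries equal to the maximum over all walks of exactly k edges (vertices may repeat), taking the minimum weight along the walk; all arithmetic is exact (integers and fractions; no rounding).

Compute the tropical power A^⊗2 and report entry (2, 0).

A^⊗2:
  [87, 65, 45]
  [26, 26, 47]
  [47, 45, 87]
Key observation: the optimum is the walk 2->1->0, with weight 65 min 47 = 47.
Optimal value attained by: walk 2->1->0.
Answer: (A^⊗2)[2][0] = 47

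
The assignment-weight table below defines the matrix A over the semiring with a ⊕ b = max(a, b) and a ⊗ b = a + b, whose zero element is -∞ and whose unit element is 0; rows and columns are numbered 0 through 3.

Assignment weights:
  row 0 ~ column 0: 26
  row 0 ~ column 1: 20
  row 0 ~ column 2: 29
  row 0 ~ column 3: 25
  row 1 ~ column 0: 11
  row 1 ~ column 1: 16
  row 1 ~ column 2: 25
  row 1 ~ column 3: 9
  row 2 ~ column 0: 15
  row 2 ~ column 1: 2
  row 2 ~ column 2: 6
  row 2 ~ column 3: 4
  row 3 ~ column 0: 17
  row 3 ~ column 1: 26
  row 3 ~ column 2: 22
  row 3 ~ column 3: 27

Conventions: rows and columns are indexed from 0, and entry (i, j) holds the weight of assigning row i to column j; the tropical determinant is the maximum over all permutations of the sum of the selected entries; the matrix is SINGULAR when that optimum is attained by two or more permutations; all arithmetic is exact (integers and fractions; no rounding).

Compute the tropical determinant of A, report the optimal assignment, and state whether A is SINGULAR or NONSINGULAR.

σ = (0, 1, 2, 3): 26 + 16 + 6 + 27 = 75
σ = (0, 1, 3, 2): 26 + 16 + 4 + 22 = 68
σ = (0, 2, 1, 3): 26 + 25 + 2 + 27 = 80
σ = (0, 2, 3, 1): 26 + 25 + 4 + 26 = 81
σ = (0, 3, 1, 2): 26 + 9 + 2 + 22 = 59
σ = (0, 3, 2, 1): 26 + 9 + 6 + 26 = 67
σ = (1, 0, 2, 3): 20 + 11 + 6 + 27 = 64
σ = (1, 0, 3, 2): 20 + 11 + 4 + 22 = 57
σ = (1, 2, 0, 3): 20 + 25 + 15 + 27 = 87
σ = (1, 2, 3, 0): 20 + 25 + 4 + 17 = 66
σ = (1, 3, 0, 2): 20 + 9 + 15 + 22 = 66
σ = (1, 3, 2, 0): 20 + 9 + 6 + 17 = 52
σ = (2, 0, 1, 3): 29 + 11 + 2 + 27 = 69
σ = (2, 0, 3, 1): 29 + 11 + 4 + 26 = 70
σ = (2, 1, 0, 3): 29 + 16 + 15 + 27 = 87
σ = (2, 1, 3, 0): 29 + 16 + 4 + 17 = 66
σ = (2, 3, 0, 1): 29 + 9 + 15 + 26 = 79
σ = (2, 3, 1, 0): 29 + 9 + 2 + 17 = 57
σ = (3, 0, 1, 2): 25 + 11 + 2 + 22 = 60
σ = (3, 0, 2, 1): 25 + 11 + 6 + 26 = 68
σ = (3, 1, 0, 2): 25 + 16 + 15 + 22 = 78
σ = (3, 1, 2, 0): 25 + 16 + 6 + 17 = 64
σ = (3, 2, 0, 1): 25 + 25 + 15 + 26 = 91
σ = (3, 2, 1, 0): 25 + 25 + 2 + 17 = 69
Optimal value attained by: σ = (3, 2, 0, 1).
Answer: det⊕(A) = 91; verdict: NONSINGULAR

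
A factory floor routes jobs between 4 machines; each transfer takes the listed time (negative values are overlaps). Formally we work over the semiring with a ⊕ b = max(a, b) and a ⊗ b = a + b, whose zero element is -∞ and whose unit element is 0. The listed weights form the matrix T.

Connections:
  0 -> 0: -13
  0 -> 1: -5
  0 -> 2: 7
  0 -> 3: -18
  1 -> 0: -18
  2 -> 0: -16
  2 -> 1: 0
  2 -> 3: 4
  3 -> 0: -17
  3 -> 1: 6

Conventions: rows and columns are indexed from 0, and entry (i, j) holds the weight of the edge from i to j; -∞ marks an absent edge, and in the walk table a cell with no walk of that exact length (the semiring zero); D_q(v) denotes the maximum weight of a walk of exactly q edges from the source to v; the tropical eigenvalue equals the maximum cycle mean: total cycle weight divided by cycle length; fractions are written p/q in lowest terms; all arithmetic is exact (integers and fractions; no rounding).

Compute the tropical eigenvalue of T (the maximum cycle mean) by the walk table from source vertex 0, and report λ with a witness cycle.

q=0: [0, -∞, -∞, -∞]
q=1: [-13, -5, 7, -18]
q=2: [-9, 7, -6, 11]
q=3: [-6, 17, -2, -2]
q=4: [-1, 4, 1, 2]
Optimal cycle mean attained by: cycle 0->2->3->1->0, total 7 + 4 + 6 + (-18), length 4.
Answer: λ = -1/4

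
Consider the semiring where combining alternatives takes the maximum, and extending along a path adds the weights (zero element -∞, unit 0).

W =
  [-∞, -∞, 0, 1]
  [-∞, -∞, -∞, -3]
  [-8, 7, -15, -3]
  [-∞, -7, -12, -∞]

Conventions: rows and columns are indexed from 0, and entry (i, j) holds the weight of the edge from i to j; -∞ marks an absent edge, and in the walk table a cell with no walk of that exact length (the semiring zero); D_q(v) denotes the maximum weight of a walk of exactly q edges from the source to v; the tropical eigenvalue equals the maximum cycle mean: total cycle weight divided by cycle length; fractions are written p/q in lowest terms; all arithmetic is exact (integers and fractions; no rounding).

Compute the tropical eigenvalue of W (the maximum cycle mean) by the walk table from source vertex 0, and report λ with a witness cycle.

q=0: [0, -∞, -∞, -∞]
q=1: [-∞, -∞, 0, 1]
q=2: [-8, 7, -11, -3]
q=3: [-19, -4, -8, 4]
q=4: [-16, -1, -8, -7]
Optimal cycle mean attained by: cycle 1->3->2->1, total (-3) + (-12) + 7, length 3.
Answer: λ = -8/3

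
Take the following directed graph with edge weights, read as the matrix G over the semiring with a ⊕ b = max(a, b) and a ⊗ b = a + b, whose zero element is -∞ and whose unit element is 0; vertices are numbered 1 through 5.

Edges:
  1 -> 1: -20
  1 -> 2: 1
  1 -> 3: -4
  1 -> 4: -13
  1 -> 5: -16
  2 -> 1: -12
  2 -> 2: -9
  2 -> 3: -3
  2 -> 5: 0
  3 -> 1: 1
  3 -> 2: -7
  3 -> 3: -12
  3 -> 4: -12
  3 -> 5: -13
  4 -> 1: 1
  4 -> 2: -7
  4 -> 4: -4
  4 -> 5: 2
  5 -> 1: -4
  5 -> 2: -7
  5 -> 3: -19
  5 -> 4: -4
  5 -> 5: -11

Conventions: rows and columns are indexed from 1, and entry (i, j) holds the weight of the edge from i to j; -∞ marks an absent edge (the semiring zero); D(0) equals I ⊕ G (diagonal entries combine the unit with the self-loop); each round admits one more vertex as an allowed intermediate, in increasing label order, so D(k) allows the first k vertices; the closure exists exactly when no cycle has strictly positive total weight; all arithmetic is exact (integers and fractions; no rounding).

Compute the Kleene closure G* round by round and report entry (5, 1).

D(0):
  [0, 1, -4, -13, -16]
  [-12, 0, -3, -∞, 0]
  [1, -7, 0, -12, -13]
  [1, -7, -∞, 0, 2]
  [-4, -7, -19, -4, 0]
D(1):
  [0, 1, -4, -13, -16]
  [-12, 0, -3, -25, 0]
  [1, 2, 0, -12, -13]
  [1, 2, -3, 0, 2]
  [-4, -3, -8, -4, 0]
D(2):
  [0, 1, -2, -13, 1]
  [-12, 0, -3, -25, 0]
  [1, 2, 0, -12, 2]
  [1, 2, -1, 0, 2]
  [-4, -3, -6, -4, 0]
D(3):
  [0, 1, -2, -13, 1]
  [-2, 0, -3, -15, 0]
  [1, 2, 0, -12, 2]
  [1, 2, -1, 0, 2]
  [-4, -3, -6, -4, 0]
D(4):
  [0, 1, -2, -13, 1]
  [-2, 0, -3, -15, 0]
  [1, 2, 0, -12, 2]
  [1, 2, -1, 0, 2]
  [-3, -2, -5, -4, 0]
D(5):
  [0, 1, -2, -3, 1]
  [-2, 0, -3, -4, 0]
  [1, 2, 0, -2, 2]
  [1, 2, -1, 0, 2]
  [-3, -2, -5, -4, 0]
Answer: G*[5][1] = -3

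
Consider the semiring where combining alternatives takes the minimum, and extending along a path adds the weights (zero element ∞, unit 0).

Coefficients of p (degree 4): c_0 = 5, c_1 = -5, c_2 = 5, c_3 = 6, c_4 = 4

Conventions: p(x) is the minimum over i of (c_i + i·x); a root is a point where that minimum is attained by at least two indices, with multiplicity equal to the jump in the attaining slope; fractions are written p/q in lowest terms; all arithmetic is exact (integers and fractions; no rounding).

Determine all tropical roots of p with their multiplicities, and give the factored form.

hull edge (i=0, c=5) to (i=1, c=-5): slope -10, span 1
hull edge (i=1, c=-5) to (i=4, c=4): slope 3, span 3
Factored form: p(x) = 4 ⊗ (x ⊕ (-3)) ⊗ (x ⊕ (-3)) ⊗ (x ⊕ (-3)) ⊗ (x ⊕ 10)
Answer: roots = -3 (mult 3), 10 (mult 1)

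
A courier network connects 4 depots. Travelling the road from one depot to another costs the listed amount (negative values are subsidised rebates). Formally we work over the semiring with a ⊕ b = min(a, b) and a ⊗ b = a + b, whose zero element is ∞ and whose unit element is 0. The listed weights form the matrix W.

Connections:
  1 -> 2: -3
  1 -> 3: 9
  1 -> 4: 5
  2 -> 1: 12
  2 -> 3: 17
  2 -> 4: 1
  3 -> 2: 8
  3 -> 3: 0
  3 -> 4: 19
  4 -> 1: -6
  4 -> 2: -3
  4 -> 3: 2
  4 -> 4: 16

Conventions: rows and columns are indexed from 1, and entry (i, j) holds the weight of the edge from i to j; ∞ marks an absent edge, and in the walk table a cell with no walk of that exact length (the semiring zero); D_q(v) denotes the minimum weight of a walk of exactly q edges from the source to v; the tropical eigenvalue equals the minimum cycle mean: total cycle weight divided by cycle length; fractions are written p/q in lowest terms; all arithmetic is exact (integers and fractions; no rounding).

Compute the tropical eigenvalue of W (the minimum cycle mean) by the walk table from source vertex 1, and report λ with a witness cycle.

q=0: [0, ∞, ∞, ∞]
q=1: [∞, -3, 9, 5]
q=2: [-1, 2, 7, -2]
q=3: [-8, -5, 0, 3]
q=4: [-3, -11, 0, -4]
Optimal cycle mean attained by: cycle 1->2->4->1, total (-3) + 1 + (-6), length 3.
Answer: λ = -8/3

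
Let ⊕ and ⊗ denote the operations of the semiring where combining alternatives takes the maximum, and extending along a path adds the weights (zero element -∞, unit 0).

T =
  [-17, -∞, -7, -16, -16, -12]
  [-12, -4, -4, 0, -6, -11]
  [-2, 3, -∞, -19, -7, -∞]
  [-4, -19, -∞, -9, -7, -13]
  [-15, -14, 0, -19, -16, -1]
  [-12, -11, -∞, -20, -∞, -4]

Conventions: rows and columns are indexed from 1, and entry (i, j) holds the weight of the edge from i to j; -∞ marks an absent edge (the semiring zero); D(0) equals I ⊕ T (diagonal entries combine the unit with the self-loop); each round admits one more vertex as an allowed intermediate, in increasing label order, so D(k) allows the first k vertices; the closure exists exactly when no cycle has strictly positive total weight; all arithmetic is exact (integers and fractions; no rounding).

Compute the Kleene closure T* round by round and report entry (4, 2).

D(0):
  [0, -∞, -7, -16, -16, -12]
  [-12, 0, -4, 0, -6, -11]
  [-2, 3, 0, -19, -7, -∞]
  [-4, -19, -∞, 0, -7, -13]
  [-15, -14, 0, -19, 0, -1]
  [-12, -11, -∞, -20, -∞, 0]
D(1):
  [0, -∞, -7, -16, -16, -12]
  [-12, 0, -4, 0, -6, -11]
  [-2, 3, 0, -18, -7, -14]
  [-4, -19, -11, 0, -7, -13]
  [-15, -14, 0, -19, 0, -1]
  [-12, -11, -19, -20, -28, 0]
D(2):
  [0, -∞, -7, -16, -16, -12]
  [-12, 0, -4, 0, -6, -11]
  [-2, 3, 0, 3, -3, -8]
  [-4, -19, -11, 0, -7, -13]
  [-15, -14, 0, -14, 0, -1]
  [-12, -11, -15, -11, -17, 0]
D(3):
  [0, -4, -7, -4, -10, -12]
  [-6, 0, -4, 0, -6, -11]
  [-2, 3, 0, 3, -3, -8]
  [-4, -8, -11, 0, -7, -13]
  [-2, 3, 0, 3, 0, -1]
  [-12, -11, -15, -11, -17, 0]
D(4):
  [0, -4, -7, -4, -10, -12]
  [-4, 0, -4, 0, -6, -11]
  [-1, 3, 0, 3, -3, -8]
  [-4, -8, -11, 0, -7, -13]
  [-1, 3, 0, 3, 0, -1]
  [-12, -11, -15, -11, -17, 0]
D(5):
  [0, -4, -7, -4, -10, -11]
  [-4, 0, -4, 0, -6, -7]
  [-1, 3, 0, 3, -3, -4]
  [-4, -4, -7, 0, -7, -8]
  [-1, 3, 0, 3, 0, -1]
  [-12, -11, -15, -11, -17, 0]
D(6):
  [0, -4, -7, -4, -10, -11]
  [-4, 0, -4, 0, -6, -7]
  [-1, 3, 0, 3, -3, -4]
  [-4, -4, -7, 0, -7, -8]
  [-1, 3, 0, 3, 0, -1]
  [-12, -11, -15, -11, -17, 0]
Answer: T*[4][2] = -4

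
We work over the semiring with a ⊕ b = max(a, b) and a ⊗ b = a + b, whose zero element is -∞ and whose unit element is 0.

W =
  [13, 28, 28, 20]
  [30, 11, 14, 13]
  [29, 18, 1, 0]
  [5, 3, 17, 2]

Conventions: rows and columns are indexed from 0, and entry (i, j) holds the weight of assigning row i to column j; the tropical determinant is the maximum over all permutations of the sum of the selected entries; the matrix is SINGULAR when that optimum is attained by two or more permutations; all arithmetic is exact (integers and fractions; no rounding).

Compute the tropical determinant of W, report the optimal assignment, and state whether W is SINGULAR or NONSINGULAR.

σ = (0, 1, 2, 3): 13 + 11 + 1 + 2 = 27
σ = (0, 1, 3, 2): 13 + 11 + 0 + 17 = 41
σ = (0, 2, 1, 3): 13 + 14 + 18 + 2 = 47
σ = (0, 2, 3, 1): 13 + 14 + 0 + 3 = 30
σ = (0, 3, 1, 2): 13 + 13 + 18 + 17 = 61
σ = (0, 3, 2, 1): 13 + 13 + 1 + 3 = 30
σ = (1, 0, 2, 3): 28 + 30 + 1 + 2 = 61
σ = (1, 0, 3, 2): 28 + 30 + 0 + 17 = 75
σ = (1, 2, 0, 3): 28 + 14 + 29 + 2 = 73
σ = (1, 2, 3, 0): 28 + 14 + 0 + 5 = 47
σ = (1, 3, 0, 2): 28 + 13 + 29 + 17 = 87
σ = (1, 3, 2, 0): 28 + 13 + 1 + 5 = 47
σ = (2, 0, 1, 3): 28 + 30 + 18 + 2 = 78
σ = (2, 0, 3, 1): 28 + 30 + 0 + 3 = 61
σ = (2, 1, 0, 3): 28 + 11 + 29 + 2 = 70
σ = (2, 1, 3, 0): 28 + 11 + 0 + 5 = 44
σ = (2, 3, 0, 1): 28 + 13 + 29 + 3 = 73
σ = (2, 3, 1, 0): 28 + 13 + 18 + 5 = 64
σ = (3, 0, 1, 2): 20 + 30 + 18 + 17 = 85
σ = (3, 0, 2, 1): 20 + 30 + 1 + 3 = 54
σ = (3, 1, 0, 2): 20 + 11 + 29 + 17 = 77
σ = (3, 1, 2, 0): 20 + 11 + 1 + 5 = 37
σ = (3, 2, 0, 1): 20 + 14 + 29 + 3 = 66
σ = (3, 2, 1, 0): 20 + 14 + 18 + 5 = 57
Optimal value attained by: σ = (1, 3, 0, 2).
Answer: det⊕(W) = 87; verdict: NONSINGULAR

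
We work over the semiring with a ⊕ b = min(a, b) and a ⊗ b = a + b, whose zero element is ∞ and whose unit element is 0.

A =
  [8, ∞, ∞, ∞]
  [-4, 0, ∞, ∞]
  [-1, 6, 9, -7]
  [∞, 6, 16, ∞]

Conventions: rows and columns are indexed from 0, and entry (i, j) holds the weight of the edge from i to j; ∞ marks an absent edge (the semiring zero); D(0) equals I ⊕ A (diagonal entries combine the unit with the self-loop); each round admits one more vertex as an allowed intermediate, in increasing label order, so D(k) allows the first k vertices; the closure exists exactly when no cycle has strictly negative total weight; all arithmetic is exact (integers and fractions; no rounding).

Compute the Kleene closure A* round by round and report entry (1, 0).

D(0):
  [0, ∞, ∞, ∞]
  [-4, 0, ∞, ∞]
  [-1, 6, 0, -7]
  [∞, 6, 16, 0]
D(1):
  [0, ∞, ∞, ∞]
  [-4, 0, ∞, ∞]
  [-1, 6, 0, -7]
  [∞, 6, 16, 0]
D(2):
  [0, ∞, ∞, ∞]
  [-4, 0, ∞, ∞]
  [-1, 6, 0, -7]
  [2, 6, 16, 0]
D(3):
  [0, ∞, ∞, ∞]
  [-4, 0, ∞, ∞]
  [-1, 6, 0, -7]
  [2, 6, 16, 0]
D(4):
  [0, ∞, ∞, ∞]
  [-4, 0, ∞, ∞]
  [-5, -1, 0, -7]
  [2, 6, 16, 0]
Answer: A*[1][0] = -4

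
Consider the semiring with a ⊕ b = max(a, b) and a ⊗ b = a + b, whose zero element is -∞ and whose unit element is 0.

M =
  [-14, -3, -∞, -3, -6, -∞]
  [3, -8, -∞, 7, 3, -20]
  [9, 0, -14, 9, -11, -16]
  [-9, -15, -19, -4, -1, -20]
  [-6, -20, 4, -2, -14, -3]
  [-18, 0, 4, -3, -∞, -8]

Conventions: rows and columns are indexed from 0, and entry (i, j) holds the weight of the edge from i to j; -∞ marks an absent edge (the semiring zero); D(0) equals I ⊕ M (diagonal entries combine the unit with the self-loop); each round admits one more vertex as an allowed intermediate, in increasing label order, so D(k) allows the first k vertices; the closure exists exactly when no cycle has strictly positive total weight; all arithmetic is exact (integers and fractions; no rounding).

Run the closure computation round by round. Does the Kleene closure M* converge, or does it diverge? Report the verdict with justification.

D(0):
  [0, -3, -∞, -3, -6, -∞]
  [3, 0, -∞, 7, 3, -20]
  [9, 0, 0, 9, -11, -16]
  [-9, -15, -19, 0, -1, -20]
  [-6, -20, 4, -2, 0, -3]
  [-18, 0, 4, -3, -∞, 0]
D(1):
  [0, -3, -∞, -3, -6, -∞]
  [3, 0, -∞, 7, 3, -20]
  [9, 6, 0, 9, 3, -16]
  [-9, -12, -19, 0, -1, -20]
  [-6, -9, 4, -2, 0, -3]
  [-18, 0, 4, -3, -24, 0]
D(2):
  [0, -3, -∞, 4, 0, -23]
  [3, 0, -∞, 7, 3, -20]
  [9, 6, 0, 13, 9, -14]
  [-9, -12, -19, 0, -1, -20]
  [-6, -9, 4, -2, 0, -3]
  [3, 0, 4, 7, 3, 0]
Detection: at round 3, diagonal entry (4, 4) turns strictly positive.
Key observation: the cycle 4->2->0->1->4 has total weight 4 + 9 + (-3) + 3, which is strictly positive.
Answer: DIVERGES — positive cycle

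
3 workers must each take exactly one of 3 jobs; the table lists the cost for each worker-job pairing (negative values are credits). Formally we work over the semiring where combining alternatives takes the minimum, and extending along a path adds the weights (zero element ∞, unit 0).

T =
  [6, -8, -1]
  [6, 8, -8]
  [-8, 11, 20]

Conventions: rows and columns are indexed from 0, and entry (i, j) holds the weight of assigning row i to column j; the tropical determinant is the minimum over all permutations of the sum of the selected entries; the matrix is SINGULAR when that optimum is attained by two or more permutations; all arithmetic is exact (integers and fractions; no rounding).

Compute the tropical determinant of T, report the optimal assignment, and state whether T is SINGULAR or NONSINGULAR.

σ = (0, 1, 2): 6 + 8 + 20 = 34
σ = (0, 2, 1): 6 + (-8) + 11 = 9
σ = (1, 0, 2): (-8) + 6 + 20 = 18
σ = (1, 2, 0): (-8) + (-8) + (-8) = -24
σ = (2, 0, 1): (-1) + 6 + 11 = 16
σ = (2, 1, 0): (-1) + 8 + (-8) = -1
Optimal value attained by: σ = (1, 2, 0).
Answer: det⊕(T) = -24; verdict: NONSINGULAR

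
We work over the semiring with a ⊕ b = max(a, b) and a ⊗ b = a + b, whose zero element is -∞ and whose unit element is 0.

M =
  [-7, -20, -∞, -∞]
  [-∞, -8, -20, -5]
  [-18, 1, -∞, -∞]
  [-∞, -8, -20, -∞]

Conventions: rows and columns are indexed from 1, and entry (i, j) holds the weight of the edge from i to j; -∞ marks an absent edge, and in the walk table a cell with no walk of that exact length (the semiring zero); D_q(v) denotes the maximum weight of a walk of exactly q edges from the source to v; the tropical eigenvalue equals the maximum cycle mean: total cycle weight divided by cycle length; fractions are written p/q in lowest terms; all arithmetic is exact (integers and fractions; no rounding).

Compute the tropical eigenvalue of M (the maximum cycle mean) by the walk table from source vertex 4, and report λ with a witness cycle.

q=0: [-∞, -∞, -∞, 0]
q=1: [-∞, -8, -20, -∞]
q=2: [-38, -16, -28, -13]
q=3: [-45, -21, -33, -21]
q=4: [-51, -29, -41, -26]
Optimal cycle mean attained by: cycle 2->4->2, total (-5) + (-8), length 2.
Answer: λ = -13/2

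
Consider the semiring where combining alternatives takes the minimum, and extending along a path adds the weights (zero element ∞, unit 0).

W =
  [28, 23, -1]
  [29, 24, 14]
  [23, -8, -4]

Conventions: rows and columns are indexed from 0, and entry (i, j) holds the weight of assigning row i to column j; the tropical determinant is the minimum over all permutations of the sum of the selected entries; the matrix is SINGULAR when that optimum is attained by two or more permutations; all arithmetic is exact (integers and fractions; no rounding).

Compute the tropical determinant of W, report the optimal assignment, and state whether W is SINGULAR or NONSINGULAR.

σ = (0, 1, 2): 28 + 24 + (-4) = 48
σ = (0, 2, 1): 28 + 14 + (-8) = 34
σ = (1, 0, 2): 23 + 29 + (-4) = 48
σ = (1, 2, 0): 23 + 14 + 23 = 60
σ = (2, 0, 1): (-1) + 29 + (-8) = 20
σ = (2, 1, 0): (-1) + 24 + 23 = 46
Optimal value attained by: σ = (2, 0, 1).
Answer: det⊕(W) = 20; verdict: NONSINGULAR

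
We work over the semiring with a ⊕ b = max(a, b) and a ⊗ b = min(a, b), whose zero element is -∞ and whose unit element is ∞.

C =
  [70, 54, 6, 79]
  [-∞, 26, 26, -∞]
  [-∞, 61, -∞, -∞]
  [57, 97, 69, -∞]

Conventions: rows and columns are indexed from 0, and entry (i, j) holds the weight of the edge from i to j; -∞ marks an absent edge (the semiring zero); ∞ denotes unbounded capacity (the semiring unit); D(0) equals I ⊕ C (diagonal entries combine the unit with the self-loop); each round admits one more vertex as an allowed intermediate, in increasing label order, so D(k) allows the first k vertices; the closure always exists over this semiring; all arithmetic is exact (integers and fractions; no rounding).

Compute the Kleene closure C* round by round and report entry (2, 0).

D(0):
  [∞, 54, 6, 79]
  [-∞, ∞, 26, -∞]
  [-∞, 61, ∞, -∞]
  [57, 97, 69, ∞]
D(1):
  [∞, 54, 6, 79]
  [-∞, ∞, 26, -∞]
  [-∞, 61, ∞, -∞]
  [57, 97, 69, ∞]
D(2):
  [∞, 54, 26, 79]
  [-∞, ∞, 26, -∞]
  [-∞, 61, ∞, -∞]
  [57, 97, 69, ∞]
D(3):
  [∞, 54, 26, 79]
  [-∞, ∞, 26, -∞]
  [-∞, 61, ∞, -∞]
  [57, 97, 69, ∞]
D(4):
  [∞, 79, 69, 79]
  [-∞, ∞, 26, -∞]
  [-∞, 61, ∞, -∞]
  [57, 97, 69, ∞]
Answer: C*[2][0] = -∞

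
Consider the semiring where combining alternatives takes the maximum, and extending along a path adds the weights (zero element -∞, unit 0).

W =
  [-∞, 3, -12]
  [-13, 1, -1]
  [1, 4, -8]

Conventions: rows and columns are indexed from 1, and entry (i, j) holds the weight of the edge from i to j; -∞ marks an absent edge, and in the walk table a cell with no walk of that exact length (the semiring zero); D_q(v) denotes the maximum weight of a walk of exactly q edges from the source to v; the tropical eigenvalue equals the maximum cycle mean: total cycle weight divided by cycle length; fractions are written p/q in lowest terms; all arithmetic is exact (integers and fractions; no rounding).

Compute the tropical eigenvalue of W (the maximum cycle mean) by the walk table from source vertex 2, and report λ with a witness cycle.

q=0: [-∞, 0, -∞]
q=1: [-13, 1, -1]
q=2: [0, 3, 0]
q=3: [1, 4, 2]
Optimal cycle mean attained by: cycle 2->3->2, total (-1) + 4, length 2.
Answer: λ = 3/2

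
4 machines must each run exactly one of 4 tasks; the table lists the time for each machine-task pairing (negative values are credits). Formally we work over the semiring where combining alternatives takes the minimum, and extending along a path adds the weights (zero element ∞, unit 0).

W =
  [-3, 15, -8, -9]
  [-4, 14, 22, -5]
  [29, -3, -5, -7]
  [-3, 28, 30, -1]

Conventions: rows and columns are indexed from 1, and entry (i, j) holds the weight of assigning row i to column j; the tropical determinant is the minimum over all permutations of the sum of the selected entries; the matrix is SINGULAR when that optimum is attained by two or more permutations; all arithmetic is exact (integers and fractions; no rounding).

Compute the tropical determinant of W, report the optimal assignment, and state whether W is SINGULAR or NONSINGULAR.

σ = (1, 2, 3, 4): (-3) + 14 + (-5) + (-1) = 5
σ = (1, 2, 4, 3): (-3) + 14 + (-7) + 30 = 34
σ = (1, 3, 2, 4): (-3) + 22 + (-3) + (-1) = 15
σ = (1, 3, 4, 2): (-3) + 22 + (-7) + 28 = 40
σ = (1, 4, 2, 3): (-3) + (-5) + (-3) + 30 = 19
σ = (1, 4, 3, 2): (-3) + (-5) + (-5) + 28 = 15
σ = (2, 1, 3, 4): 15 + (-4) + (-5) + (-1) = 5
σ = (2, 1, 4, 3): 15 + (-4) + (-7) + 30 = 34
σ = (2, 3, 1, 4): 15 + 22 + 29 + (-1) = 65
σ = (2, 3, 4, 1): 15 + 22 + (-7) + (-3) = 27
σ = (2, 4, 1, 3): 15 + (-5) + 29 + 30 = 69
σ = (2, 4, 3, 1): 15 + (-5) + (-5) + (-3) = 2
σ = (3, 1, 2, 4): (-8) + (-4) + (-3) + (-1) = -16
σ = (3, 1, 4, 2): (-8) + (-4) + (-7) + 28 = 9
σ = (3, 2, 1, 4): (-8) + 14 + 29 + (-1) = 34
σ = (3, 2, 4, 1): (-8) + 14 + (-7) + (-3) = -4
σ = (3, 4, 1, 2): (-8) + (-5) + 29 + 28 = 44
σ = (3, 4, 2, 1): (-8) + (-5) + (-3) + (-3) = -19
σ = (4, 1, 2, 3): (-9) + (-4) + (-3) + 30 = 14
σ = (4, 1, 3, 2): (-9) + (-4) + (-5) + 28 = 10
σ = (4, 2, 1, 3): (-9) + 14 + 29 + 30 = 64
σ = (4, 2, 3, 1): (-9) + 14 + (-5) + (-3) = -3
σ = (4, 3, 1, 2): (-9) + 22 + 29 + 28 = 70
σ = (4, 3, 2, 1): (-9) + 22 + (-3) + (-3) = 7
Optimal value attained by: σ = (3, 4, 2, 1).
Answer: det⊕(W) = -19; verdict: NONSINGULAR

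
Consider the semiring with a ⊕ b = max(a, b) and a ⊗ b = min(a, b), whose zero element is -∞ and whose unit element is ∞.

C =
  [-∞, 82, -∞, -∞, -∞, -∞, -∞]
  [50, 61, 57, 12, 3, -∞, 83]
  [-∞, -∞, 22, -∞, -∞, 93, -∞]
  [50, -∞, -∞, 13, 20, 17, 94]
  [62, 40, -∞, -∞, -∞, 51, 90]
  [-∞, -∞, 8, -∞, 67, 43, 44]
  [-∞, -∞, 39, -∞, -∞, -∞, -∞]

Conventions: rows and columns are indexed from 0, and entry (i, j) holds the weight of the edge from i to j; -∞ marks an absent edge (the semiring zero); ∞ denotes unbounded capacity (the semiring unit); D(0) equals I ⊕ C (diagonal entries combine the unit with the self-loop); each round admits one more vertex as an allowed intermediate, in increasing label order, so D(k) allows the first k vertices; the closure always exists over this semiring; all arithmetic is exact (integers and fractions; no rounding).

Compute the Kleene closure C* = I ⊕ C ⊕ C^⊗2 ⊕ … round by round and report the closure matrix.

D(0):
  [∞, 82, -∞, -∞, -∞, -∞, -∞]
  [50, ∞, 57, 12, 3, -∞, 83]
  [-∞, -∞, ∞, -∞, -∞, 93, -∞]
  [50, -∞, -∞, ∞, 20, 17, 94]
  [62, 40, -∞, -∞, ∞, 51, 90]
  [-∞, -∞, 8, -∞, 67, ∞, 44]
  [-∞, -∞, 39, -∞, -∞, -∞, ∞]
D(1):
  [∞, 82, -∞, -∞, -∞, -∞, -∞]
  [50, ∞, 57, 12, 3, -∞, 83]
  [-∞, -∞, ∞, -∞, -∞, 93, -∞]
  [50, 50, -∞, ∞, 20, 17, 94]
  [62, 62, -∞, -∞, ∞, 51, 90]
  [-∞, -∞, 8, -∞, 67, ∞, 44]
  [-∞, -∞, 39, -∞, -∞, -∞, ∞]
D(2):
  [∞, 82, 57, 12, 3, -∞, 82]
  [50, ∞, 57, 12, 3, -∞, 83]
  [-∞, -∞, ∞, -∞, -∞, 93, -∞]
  [50, 50, 50, ∞, 20, 17, 94]
  [62, 62, 57, 12, ∞, 51, 90]
  [-∞, -∞, 8, -∞, 67, ∞, 44]
  [-∞, -∞, 39, -∞, -∞, -∞, ∞]
D(3):
  [∞, 82, 57, 12, 3, 57, 82]
  [50, ∞, 57, 12, 3, 57, 83]
  [-∞, -∞, ∞, -∞, -∞, 93, -∞]
  [50, 50, 50, ∞, 20, 50, 94]
  [62, 62, 57, 12, ∞, 57, 90]
  [-∞, -∞, 8, -∞, 67, ∞, 44]
  [-∞, -∞, 39, -∞, -∞, 39, ∞]
D(4):
  [∞, 82, 57, 12, 12, 57, 82]
  [50, ∞, 57, 12, 12, 57, 83]
  [-∞, -∞, ∞, -∞, -∞, 93, -∞]
  [50, 50, 50, ∞, 20, 50, 94]
  [62, 62, 57, 12, ∞, 57, 90]
  [-∞, -∞, 8, -∞, 67, ∞, 44]
  [-∞, -∞, 39, -∞, -∞, 39, ∞]
D(5):
  [∞, 82, 57, 12, 12, 57, 82]
  [50, ∞, 57, 12, 12, 57, 83]
  [-∞, -∞, ∞, -∞, -∞, 93, -∞]
  [50, 50, 50, ∞, 20, 50, 94]
  [62, 62, 57, 12, ∞, 57, 90]
  [62, 62, 57, 12, 67, ∞, 67]
  [-∞, -∞, 39, -∞, -∞, 39, ∞]
D(6):
  [∞, 82, 57, 12, 57, 57, 82]
  [57, ∞, 57, 12, 57, 57, 83]
  [62, 62, ∞, 12, 67, 93, 67]
  [50, 50, 50, ∞, 50, 50, 94]
  [62, 62, 57, 12, ∞, 57, 90]
  [62, 62, 57, 12, 67, ∞, 67]
  [39, 39, 39, 12, 39, 39, ∞]
D(7):
  [∞, 82, 57, 12, 57, 57, 82]
  [57, ∞, 57, 12, 57, 57, 83]
  [62, 62, ∞, 12, 67, 93, 67]
  [50, 50, 50, ∞, 50, 50, 94]
  [62, 62, 57, 12, ∞, 57, 90]
  [62, 62, 57, 12, 67, ∞, 67]
  [39, 39, 39, 12, 39, 39, ∞]
Answer: C* = [[∞, 82, 57, 12, 57, 57, 82], [57, ∞, 57, 12, 57, 57, 83], [62, 62, ∞, 12, 67, 93, 67], [50, 50, 50, ∞, 50, 50, 94], [62, 62, 57, 12, ∞, 57, 90], [62, 62, 57, 12, 67, ∞, 67], [39, 39, 39, 12, 39, 39, ∞]]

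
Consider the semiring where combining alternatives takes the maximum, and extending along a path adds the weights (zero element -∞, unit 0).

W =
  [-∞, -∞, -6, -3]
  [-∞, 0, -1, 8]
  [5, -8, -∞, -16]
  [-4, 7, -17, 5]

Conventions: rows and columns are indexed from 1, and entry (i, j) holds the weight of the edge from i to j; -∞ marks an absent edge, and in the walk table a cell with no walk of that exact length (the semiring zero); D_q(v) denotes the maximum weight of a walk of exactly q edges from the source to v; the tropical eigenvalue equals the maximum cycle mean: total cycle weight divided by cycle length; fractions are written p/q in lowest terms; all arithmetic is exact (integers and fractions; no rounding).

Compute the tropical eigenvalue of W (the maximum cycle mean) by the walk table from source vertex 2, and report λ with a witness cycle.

q=0: [-∞, 0, -∞, -∞]
q=1: [-∞, 0, -1, 8]
q=2: [4, 15, -1, 13]
q=3: [9, 20, 14, 23]
q=4: [19, 30, 19, 28]
Optimal cycle mean attained by: cycle 2->4->2, total 8 + 7, length 2.
Answer: λ = 15/2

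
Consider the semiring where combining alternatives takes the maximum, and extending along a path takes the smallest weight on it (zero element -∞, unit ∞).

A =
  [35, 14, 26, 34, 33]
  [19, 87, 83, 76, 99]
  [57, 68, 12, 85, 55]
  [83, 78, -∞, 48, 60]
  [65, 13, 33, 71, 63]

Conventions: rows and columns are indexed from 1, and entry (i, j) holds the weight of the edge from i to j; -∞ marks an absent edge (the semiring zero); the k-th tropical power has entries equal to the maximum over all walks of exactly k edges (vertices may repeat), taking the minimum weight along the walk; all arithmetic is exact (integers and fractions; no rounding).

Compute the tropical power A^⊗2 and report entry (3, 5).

A^⊗2:
  [35, 34, 33, 34, 34]
  [76, 87, 83, 83, 87]
  [83, 78, 68, 68, 68]
  [60, 78, 78, 76, 78]
  [71, 71, 33, 63, 63]
Key observation: the optimum is the walk 3->2->5, with weight 68 min 99 = 68.
Optimal value attained by: walk 3->2->5.
Answer: (A^⊗2)[3][5] = 68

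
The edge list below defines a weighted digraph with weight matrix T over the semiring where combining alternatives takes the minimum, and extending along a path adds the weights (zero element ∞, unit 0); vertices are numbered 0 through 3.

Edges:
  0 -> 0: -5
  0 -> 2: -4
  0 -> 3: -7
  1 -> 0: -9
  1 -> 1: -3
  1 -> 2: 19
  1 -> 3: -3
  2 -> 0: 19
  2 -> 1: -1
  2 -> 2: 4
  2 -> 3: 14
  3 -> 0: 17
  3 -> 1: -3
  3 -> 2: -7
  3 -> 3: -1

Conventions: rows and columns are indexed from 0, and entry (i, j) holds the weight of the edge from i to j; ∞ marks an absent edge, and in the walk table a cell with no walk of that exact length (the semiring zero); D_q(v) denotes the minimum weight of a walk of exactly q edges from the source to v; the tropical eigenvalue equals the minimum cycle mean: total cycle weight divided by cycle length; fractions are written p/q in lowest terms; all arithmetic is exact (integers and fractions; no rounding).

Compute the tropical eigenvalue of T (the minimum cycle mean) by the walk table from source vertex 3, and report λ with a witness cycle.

q=0: [∞, ∞, ∞, 0]
q=1: [17, -3, -7, -1]
q=2: [-12, -8, -8, -6]
q=3: [-17, -11, -16, -19]
q=4: [-22, -22, -26, -24]
Optimal cycle mean attained by: cycle 0->3->1->0, total (-7) + (-3) + (-9), length 3.
Answer: λ = -19/3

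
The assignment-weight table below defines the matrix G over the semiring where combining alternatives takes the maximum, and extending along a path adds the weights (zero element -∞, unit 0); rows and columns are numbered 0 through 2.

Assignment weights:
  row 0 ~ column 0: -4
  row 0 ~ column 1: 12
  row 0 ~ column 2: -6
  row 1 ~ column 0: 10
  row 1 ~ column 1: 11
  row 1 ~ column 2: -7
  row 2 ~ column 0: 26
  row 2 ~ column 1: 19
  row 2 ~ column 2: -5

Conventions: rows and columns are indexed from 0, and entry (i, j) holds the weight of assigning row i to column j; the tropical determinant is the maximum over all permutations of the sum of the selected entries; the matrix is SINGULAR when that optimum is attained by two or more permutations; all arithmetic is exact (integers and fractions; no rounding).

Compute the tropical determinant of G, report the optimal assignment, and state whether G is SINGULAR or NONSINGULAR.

σ = (0, 1, 2): (-4) + 11 + (-5) = 2
σ = (0, 2, 1): (-4) + (-7) + 19 = 8
σ = (1, 0, 2): 12 + 10 + (-5) = 17
σ = (1, 2, 0): 12 + (-7) + 26 = 31
σ = (2, 0, 1): (-6) + 10 + 19 = 23
σ = (2, 1, 0): (-6) + 11 + 26 = 31
Optimal value attained by: σ = (1, 2, 0).
Answer: det⊕(G) = 31; verdict: SINGULAR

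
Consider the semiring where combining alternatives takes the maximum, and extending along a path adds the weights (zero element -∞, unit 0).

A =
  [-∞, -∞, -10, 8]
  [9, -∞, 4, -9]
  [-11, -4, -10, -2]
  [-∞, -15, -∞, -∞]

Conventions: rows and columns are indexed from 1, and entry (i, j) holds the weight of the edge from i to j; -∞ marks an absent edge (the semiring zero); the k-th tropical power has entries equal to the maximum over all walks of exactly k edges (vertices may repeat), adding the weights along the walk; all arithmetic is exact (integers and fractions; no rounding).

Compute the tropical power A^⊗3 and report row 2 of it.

A^⊗2:
  [-21, -7, -20, -12]
  [-7, 0, -1, 17]
  [5, -14, 0, -3]
  [-6, -∞, -11, -24]
A^⊗3:
  [2, -24, -3, -13]
  [9, 2, 4, 1]
  [-5, -4, -5, 13]
  [-22, -15, -16, 2]
Answer: row 2 of A^⊗3 = [9, 2, 4, 1]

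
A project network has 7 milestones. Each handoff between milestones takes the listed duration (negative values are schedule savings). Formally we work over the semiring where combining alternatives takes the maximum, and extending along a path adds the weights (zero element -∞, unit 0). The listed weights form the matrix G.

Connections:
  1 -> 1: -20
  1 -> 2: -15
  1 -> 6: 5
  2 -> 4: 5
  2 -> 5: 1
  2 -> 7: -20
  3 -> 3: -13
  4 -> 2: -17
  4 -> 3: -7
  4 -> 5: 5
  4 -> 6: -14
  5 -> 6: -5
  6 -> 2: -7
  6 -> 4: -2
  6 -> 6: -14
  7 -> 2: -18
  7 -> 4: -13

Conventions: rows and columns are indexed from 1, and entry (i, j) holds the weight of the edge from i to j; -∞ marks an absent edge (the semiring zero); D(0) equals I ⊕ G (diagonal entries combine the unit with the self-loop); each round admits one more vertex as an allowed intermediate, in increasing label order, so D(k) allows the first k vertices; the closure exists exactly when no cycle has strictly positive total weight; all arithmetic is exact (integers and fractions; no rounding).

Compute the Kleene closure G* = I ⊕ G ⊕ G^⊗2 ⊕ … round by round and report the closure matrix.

D(0):
  [0, -15, -∞, -∞, -∞, 5, -∞]
  [-∞, 0, -∞, 5, 1, -∞, -20]
  [-∞, -∞, 0, -∞, -∞, -∞, -∞]
  [-∞, -17, -7, 0, 5, -14, -∞]
  [-∞, -∞, -∞, -∞, 0, -5, -∞]
  [-∞, -7, -∞, -2, -∞, 0, -∞]
  [-∞, -18, -∞, -13, -∞, -∞, 0]
D(1):
  [0, -15, -∞, -∞, -∞, 5, -∞]
  [-∞, 0, -∞, 5, 1, -∞, -20]
  [-∞, -∞, 0, -∞, -∞, -∞, -∞]
  [-∞, -17, -7, 0, 5, -14, -∞]
  [-∞, -∞, -∞, -∞, 0, -5, -∞]
  [-∞, -7, -∞, -2, -∞, 0, -∞]
  [-∞, -18, -∞, -13, -∞, -∞, 0]
D(2):
  [0, -15, -∞, -10, -14, 5, -35]
  [-∞, 0, -∞, 5, 1, -∞, -20]
  [-∞, -∞, 0, -∞, -∞, -∞, -∞]
  [-∞, -17, -7, 0, 5, -14, -37]
  [-∞, -∞, -∞, -∞, 0, -5, -∞]
  [-∞, -7, -∞, -2, -6, 0, -27]
  [-∞, -18, -∞, -13, -17, -∞, 0]
D(3):
  [0, -15, -∞, -10, -14, 5, -35]
  [-∞, 0, -∞, 5, 1, -∞, -20]
  [-∞, -∞, 0, -∞, -∞, -∞, -∞]
  [-∞, -17, -7, 0, 5, -14, -37]
  [-∞, -∞, -∞, -∞, 0, -5, -∞]
  [-∞, -7, -∞, -2, -6, 0, -27]
  [-∞, -18, -∞, -13, -17, -∞, 0]
D(4):
  [0, -15, -17, -10, -5, 5, -35]
  [-∞, 0, -2, 5, 10, -9, -20]
  [-∞, -∞, 0, -∞, -∞, -∞, -∞]
  [-∞, -17, -7, 0, 5, -14, -37]
  [-∞, -∞, -∞, -∞, 0, -5, -∞]
  [-∞, -7, -9, -2, 3, 0, -27]
  [-∞, -18, -20, -13, -8, -27, 0]
D(5):
  [0, -15, -17, -10, -5, 5, -35]
  [-∞, 0, -2, 5, 10, 5, -20]
  [-∞, -∞, 0, -∞, -∞, -∞, -∞]
  [-∞, -17, -7, 0, 5, 0, -37]
  [-∞, -∞, -∞, -∞, 0, -5, -∞]
  [-∞, -7, -9, -2, 3, 0, -27]
  [-∞, -18, -20, -13, -8, -13, 0]
D(6):
  [0, -2, -4, 3, 8, 5, -22]
  [-∞, 0, -2, 5, 10, 5, -20]
  [-∞, -∞, 0, -∞, -∞, -∞, -∞]
  [-∞, -7, -7, 0, 5, 0, -27]
  [-∞, -12, -14, -7, 0, -5, -32]
  [-∞, -7, -9, -2, 3, 0, -27]
  [-∞, -18, -20, -13, -8, -13, 0]
D(7):
  [0, -2, -4, 3, 8, 5, -22]
  [-∞, 0, -2, 5, 10, 5, -20]
  [-∞, -∞, 0, -∞, -∞, -∞, -∞]
  [-∞, -7, -7, 0, 5, 0, -27]
  [-∞, -12, -14, -7, 0, -5, -32]
  [-∞, -7, -9, -2, 3, 0, -27]
  [-∞, -18, -20, -13, -8, -13, 0]
Answer: G* = [[0, -2, -4, 3, 8, 5, -22], [-∞, 0, -2, 5, 10, 5, -20], [-∞, -∞, 0, -∞, -∞, -∞, -∞], [-∞, -7, -7, 0, 5, 0, -27], [-∞, -12, -14, -7, 0, -5, -32], [-∞, -7, -9, -2, 3, 0, -27], [-∞, -18, -20, -13, -8, -13, 0]]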